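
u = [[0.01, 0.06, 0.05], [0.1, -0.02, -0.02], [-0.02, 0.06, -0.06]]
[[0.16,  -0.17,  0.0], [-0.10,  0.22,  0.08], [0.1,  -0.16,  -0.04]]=u@ [[-0.44, 1.53, 0.83],[2.19, -2.71, -0.28],[0.71, -0.52, 0.19]]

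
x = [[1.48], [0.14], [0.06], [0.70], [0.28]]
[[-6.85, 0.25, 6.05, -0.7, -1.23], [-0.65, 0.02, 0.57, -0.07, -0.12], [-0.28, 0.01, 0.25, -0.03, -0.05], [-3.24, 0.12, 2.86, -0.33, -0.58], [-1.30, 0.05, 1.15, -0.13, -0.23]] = x @ [[-4.63, 0.17, 4.09, -0.47, -0.83]]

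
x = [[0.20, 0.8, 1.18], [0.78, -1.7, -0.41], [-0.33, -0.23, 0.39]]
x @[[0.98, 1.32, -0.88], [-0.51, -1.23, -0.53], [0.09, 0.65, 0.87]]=[[-0.11, 0.05, 0.43],[1.59, 2.85, -0.14],[-0.17, 0.1, 0.75]]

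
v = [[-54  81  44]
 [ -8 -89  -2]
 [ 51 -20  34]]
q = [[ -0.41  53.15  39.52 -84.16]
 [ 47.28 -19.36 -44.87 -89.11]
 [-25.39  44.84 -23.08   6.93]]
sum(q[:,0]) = 21.480000000000004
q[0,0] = -0.41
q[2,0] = -25.39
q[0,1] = 53.15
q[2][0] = -25.39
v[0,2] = 44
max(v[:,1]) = 81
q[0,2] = 39.52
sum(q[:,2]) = -28.429999999999993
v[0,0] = -54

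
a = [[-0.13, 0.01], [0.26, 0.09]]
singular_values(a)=[0.3, 0.05]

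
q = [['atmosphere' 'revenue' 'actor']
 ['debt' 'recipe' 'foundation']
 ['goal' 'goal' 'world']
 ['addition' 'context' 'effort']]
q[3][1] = 'context'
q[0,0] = 'atmosphere'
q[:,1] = ['revenue', 'recipe', 'goal', 'context']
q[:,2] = ['actor', 'foundation', 'world', 'effort']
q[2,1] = 'goal'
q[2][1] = 'goal'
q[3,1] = 'context'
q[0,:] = ['atmosphere', 'revenue', 'actor']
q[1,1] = 'recipe'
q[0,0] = 'atmosphere'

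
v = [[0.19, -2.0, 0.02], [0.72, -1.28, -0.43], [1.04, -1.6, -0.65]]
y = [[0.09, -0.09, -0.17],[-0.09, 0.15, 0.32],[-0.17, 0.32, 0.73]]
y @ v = [[-0.22, 0.21, 0.15], [0.42, -0.52, -0.27], [0.96, -1.24, -0.62]]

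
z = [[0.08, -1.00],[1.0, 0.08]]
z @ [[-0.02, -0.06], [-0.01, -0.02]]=[[0.01,0.02], [-0.02,-0.06]]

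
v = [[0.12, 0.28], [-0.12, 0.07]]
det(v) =0.042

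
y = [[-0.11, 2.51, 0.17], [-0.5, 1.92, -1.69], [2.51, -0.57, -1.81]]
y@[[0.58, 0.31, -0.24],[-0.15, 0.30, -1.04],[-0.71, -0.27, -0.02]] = [[-0.56, 0.67, -2.59], [0.62, 0.88, -1.84], [2.83, 1.10, 0.03]]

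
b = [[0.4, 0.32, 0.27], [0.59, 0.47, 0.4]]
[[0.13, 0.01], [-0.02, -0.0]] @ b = [[0.06, 0.05, 0.04], [-0.01, -0.01, -0.01]]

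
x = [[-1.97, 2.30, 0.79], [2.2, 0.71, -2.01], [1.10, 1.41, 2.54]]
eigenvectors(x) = [[0.87+0.00j, (0.12+0.27j), (0.12-0.27j)], [-0.50+0.00j, (-0.21+0.58j), -0.21-0.58j], [-0.04+0.00j, 0.73+0.00j, 0.73-0.00j]]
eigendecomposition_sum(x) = [[(-2.59+0j), 1.21+0.00j, 0.76+0.00j], [(1.48-0j), -0.69-0.00j, -0.44-0.00j], [(0.13-0j), (-0.06-0j), -0.04-0.00j]] + [[0.31+0.08j, 0.54+0.09j, 0.01+0.56j], [0.36+0.57j, 0.70+0.92j, -0.79+0.86j], [(0.48-0.64j), (0.74-1.16j), 1.29+0.52j]] + [[(0.31-0.08j), (0.54-0.09j), 0.01-0.56j], [0.36-0.57j, (0.7-0.92j), -0.79-0.86j], [0.48+0.64j, (0.74+1.16j), 1.29-0.52j]]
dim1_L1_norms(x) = [5.06, 4.92, 5.05]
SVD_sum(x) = [[-1.33,1.19,1.92], [1.15,-1.03,-1.66], [-0.99,0.88,1.42]] + [[-0.37, -0.18, -0.14],[1.28, 0.64, 0.49],[1.99, 1.0, 0.76]] + [[-0.27, 1.30, -0.99],[-0.23, 1.1, -0.84],[0.10, -0.46, 0.35]]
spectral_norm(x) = 3.97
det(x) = -25.24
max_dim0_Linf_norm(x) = 2.54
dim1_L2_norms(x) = [3.13, 3.06, 3.11]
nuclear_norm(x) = 9.05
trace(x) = 1.28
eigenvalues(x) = [(-3.32+0j), (2.3+1.52j), (2.3-1.52j)]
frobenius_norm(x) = 5.37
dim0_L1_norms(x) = [5.27, 4.42, 5.34]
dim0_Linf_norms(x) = [2.2, 2.3, 2.54]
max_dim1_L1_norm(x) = 5.06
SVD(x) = [[-0.66, -0.15, 0.74], [0.57, 0.53, 0.62], [-0.49, 0.83, -0.26]] @ diag([3.972998874526291, 2.8280893117190136, 2.246350548768714]) @ [[0.51, -0.45, -0.73],[0.85, 0.42, 0.33],[-0.16, 0.78, -0.60]]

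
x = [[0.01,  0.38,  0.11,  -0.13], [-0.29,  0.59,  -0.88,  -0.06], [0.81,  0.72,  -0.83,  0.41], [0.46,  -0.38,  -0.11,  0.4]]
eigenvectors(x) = [[-0.37+0.00j, 0.40+0.00j, (-0.06+0.47j), (-0.06-0.47j)], [0.46+0.00j, (-0.16+0j), -0.63+0.00j, (-0.63-0j)], [(0.66+0j), -0.16+0.00j, (-0.22+0.29j), (-0.22-0.29j)], [(0.47+0j), (-0.89+0j), (0.22-0.45j), (0.22+0.45j)]]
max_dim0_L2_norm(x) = 1.22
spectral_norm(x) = 1.62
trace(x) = 0.17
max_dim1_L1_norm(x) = 2.77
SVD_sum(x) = [[0.04, 0.06, -0.08, 0.02], [0.3, 0.49, -0.61, 0.17], [0.47, 0.78, -0.98, 0.28], [0.04, 0.06, -0.07, 0.02]] + [[-0.15, 0.09, -0.03, -0.09], [-0.48, 0.28, -0.10, -0.3], [0.28, -0.16, 0.06, 0.17], [0.52, -0.29, 0.11, 0.32]] + [[0.13,0.22,0.22,-0.08],[-0.10,-0.17,-0.17,0.06],[0.06,0.1,0.1,-0.03],[-0.09,-0.15,-0.15,0.05]] + [[-0.01, 0.0, 0.00, 0.01], [-0.0, 0.0, 0.00, 0.01], [0.00, -0.0, -0.0, -0.01], [-0.01, 0.00, 0.00, 0.01]]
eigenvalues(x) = [(-0.49+0j), (0.1+0j), (0.28+0.58j), (0.28-0.58j)]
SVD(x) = [[-0.07, -0.19, 0.67, 0.71], [-0.53, -0.63, -0.51, 0.26], [-0.84, 0.36, 0.30, -0.27], [-0.06, 0.67, -0.45, 0.59]] @ diag([1.621324003985114, 1.0221708223939274, 0.5188260448076467, 0.024388915052790255]) @ [[-0.35, -0.57, 0.72, -0.2],[0.76, -0.43, 0.16, 0.46],[0.37, 0.65, 0.63, -0.22],[-0.41, 0.27, 0.25, 0.83]]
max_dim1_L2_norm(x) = 1.43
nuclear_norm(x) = 3.19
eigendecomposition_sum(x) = [[-0.39+0.00j, -0.14+0.00j, 0.31+0.00j, (-0.21+0j)], [(0.48-0j), (0.17-0j), -0.38-0.00j, (0.26-0j)], [0.68-0.00j, 0.25-0.00j, -0.54-0.00j, (0.36-0j)], [(0.49-0j), 0.18-0.00j, -0.39-0.00j, (0.26-0j)]] + [[-0.11+0.00j, -0.03+0.00j, (0.03+0j), -0.10+0.00j], [(0.04-0j), 0.01+0.00j, (-0.01-0j), 0.04-0.00j], [(0.04-0j), 0.01+0.00j, -0.01-0.00j, 0.04-0.00j], [(0.24-0j), (0.07+0j), (-0.07-0j), (0.21-0j)]] + [[(0.25+0.34j), (0.28-0.12j), (-0.11+0.17j), (0.09+0.15j)], [-0.41+0.39j, 0.20+0.34j, (-0.24-0.12j), (-0.18+0.14j)], [0.04+0.32j, (0.23+0.02j), -0.14+0.07j, 0.13j], [(-0.13-0.43j), -0.32+0.02j, (0.17-0.13j), (-0.04-0.17j)]] + [[0.25-0.34j, (0.28+0.12j), -0.11-0.17j, (0.09-0.15j)], [-0.41-0.39j, (0.2-0.34j), -0.24+0.12j, -0.18-0.14j], [0.04-0.32j, (0.23-0.02j), -0.14-0.07j, 0.00-0.13j], [-0.13+0.43j, -0.32-0.02j, 0.17+0.13j, (-0.04+0.17j)]]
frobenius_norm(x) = 1.99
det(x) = -0.02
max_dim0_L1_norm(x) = 2.07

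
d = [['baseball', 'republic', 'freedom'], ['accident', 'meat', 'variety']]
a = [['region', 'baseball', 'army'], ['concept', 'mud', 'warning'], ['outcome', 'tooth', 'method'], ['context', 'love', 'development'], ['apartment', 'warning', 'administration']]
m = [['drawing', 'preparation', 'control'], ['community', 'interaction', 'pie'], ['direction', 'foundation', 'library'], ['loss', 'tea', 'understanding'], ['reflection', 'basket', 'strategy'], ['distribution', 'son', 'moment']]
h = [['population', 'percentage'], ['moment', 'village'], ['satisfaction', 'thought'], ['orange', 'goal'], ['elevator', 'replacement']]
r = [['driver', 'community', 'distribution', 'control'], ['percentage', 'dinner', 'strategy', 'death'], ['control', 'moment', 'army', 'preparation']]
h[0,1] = 'percentage'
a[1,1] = 'mud'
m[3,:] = ['loss', 'tea', 'understanding']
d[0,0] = 'baseball'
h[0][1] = 'percentage'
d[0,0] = 'baseball'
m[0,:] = ['drawing', 'preparation', 'control']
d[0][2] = 'freedom'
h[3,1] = 'goal'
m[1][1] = 'interaction'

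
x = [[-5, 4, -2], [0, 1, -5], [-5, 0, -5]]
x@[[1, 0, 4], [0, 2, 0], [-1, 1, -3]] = [[-3, 6, -14], [5, -3, 15], [0, -5, -5]]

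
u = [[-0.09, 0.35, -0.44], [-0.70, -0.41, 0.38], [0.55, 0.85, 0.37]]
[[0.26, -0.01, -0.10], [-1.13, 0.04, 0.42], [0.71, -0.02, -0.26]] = u @ [[1.11,  -0.04,  -0.41], [0.35,  -0.01,  -0.13], [-0.54,  0.02,  0.2]]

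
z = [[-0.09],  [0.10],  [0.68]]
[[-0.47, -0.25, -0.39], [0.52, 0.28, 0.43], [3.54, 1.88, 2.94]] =z @[[5.21, 2.77, 4.32]]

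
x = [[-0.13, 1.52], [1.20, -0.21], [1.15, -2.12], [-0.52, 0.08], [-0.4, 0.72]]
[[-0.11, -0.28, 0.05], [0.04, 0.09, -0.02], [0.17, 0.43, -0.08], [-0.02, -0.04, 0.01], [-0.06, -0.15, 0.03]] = x@[[0.02, 0.04, -0.01], [-0.07, -0.18, 0.03]]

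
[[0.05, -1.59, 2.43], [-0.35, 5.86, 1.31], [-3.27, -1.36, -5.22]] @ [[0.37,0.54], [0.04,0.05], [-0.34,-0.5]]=[[-0.87,-1.27], [-0.34,-0.55], [0.51,0.78]]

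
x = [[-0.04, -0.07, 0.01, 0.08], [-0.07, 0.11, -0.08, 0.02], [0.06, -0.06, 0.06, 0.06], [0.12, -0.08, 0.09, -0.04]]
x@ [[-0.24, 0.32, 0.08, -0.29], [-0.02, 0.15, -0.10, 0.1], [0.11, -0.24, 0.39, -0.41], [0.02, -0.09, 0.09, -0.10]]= [[0.01,-0.03,0.01,-0.01],  [0.01,0.01,-0.05,0.06],  [-0.01,-0.01,0.04,-0.05],  [-0.02,0.01,0.05,-0.08]]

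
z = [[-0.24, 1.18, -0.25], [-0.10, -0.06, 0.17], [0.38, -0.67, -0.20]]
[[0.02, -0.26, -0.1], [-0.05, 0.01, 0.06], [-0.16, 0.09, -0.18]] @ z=[[-0.02, 0.11, -0.03], [0.03, -0.10, 0.0], [-0.04, -0.07, 0.09]]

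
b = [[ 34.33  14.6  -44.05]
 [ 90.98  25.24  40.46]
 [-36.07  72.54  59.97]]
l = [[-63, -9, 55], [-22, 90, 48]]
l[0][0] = -63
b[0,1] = 14.6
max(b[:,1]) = 72.54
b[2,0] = -36.07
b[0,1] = 14.6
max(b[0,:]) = 34.33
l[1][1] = 90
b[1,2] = 40.46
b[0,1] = 14.6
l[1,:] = [-22, 90, 48]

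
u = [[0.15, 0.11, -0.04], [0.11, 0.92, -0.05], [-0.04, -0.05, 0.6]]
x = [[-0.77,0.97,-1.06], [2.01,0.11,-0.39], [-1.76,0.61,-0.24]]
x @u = [[0.03, 0.86, -0.65],[0.33, 0.34, -0.32],[-0.19, 0.38, -0.10]]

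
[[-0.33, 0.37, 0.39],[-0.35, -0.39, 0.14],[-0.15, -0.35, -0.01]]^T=[[-0.33, -0.35, -0.15], [0.37, -0.39, -0.35], [0.39, 0.14, -0.01]]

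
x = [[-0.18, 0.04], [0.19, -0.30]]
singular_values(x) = [0.38, 0.12]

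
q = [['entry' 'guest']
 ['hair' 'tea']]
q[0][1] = 'guest'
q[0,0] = 'entry'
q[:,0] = ['entry', 'hair']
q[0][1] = 'guest'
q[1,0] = 'hair'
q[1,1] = 'tea'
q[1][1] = 'tea'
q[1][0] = 'hair'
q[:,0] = ['entry', 'hair']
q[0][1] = 'guest'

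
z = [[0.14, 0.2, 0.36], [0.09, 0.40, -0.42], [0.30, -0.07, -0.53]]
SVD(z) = [[-0.34, 0.64, -0.69], [0.61, 0.71, 0.36], [0.72, -0.29, -0.63]] @ diag([0.7997760586835734, 0.4462156089269172, 0.26598850784676803]) @ [[0.28, 0.16, -0.95], [0.15, 0.97, 0.20], [-0.95, 0.20, -0.25]]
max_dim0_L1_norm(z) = 1.31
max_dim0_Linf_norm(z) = 0.53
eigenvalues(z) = [(-0.71+0j), (0.36+0.04j), (0.36-0.04j)]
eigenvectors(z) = [[(0.43+0j), -0.82+0.00j, -0.82-0.00j], [(-0.35+0j), (-0.49-0.2j), (-0.49+0.2j)], [-0.83+0.00j, -0.24+0.03j, (-0.24-0.03j)]]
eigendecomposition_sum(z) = [[-0.11-0.00j, 0.04+0.00j, 0.30-0.00j], [(0.09+0j), -0.03-0.00j, (-0.24+0j)], [(0.21+0j), -0.07-0.00j, (-0.58+0j)]] + [[0.12+0.30j, 0.08-0.70j, 0.03+0.45j], [0.21j, (0.22-0.4j), (-0.09+0.27j)], [(0.05+0.08j), 0.00-0.20j, (0.02+0.13j)]] + [[0.12-0.30j,  (0.08+0.7j),  (0.03-0.45j)], [0.00-0.21j,  0.22+0.40j,  -0.09-0.27j], [(0.05-0.08j),  0.00+0.20j,  (0.02-0.13j)]]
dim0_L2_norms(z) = [0.34, 0.45, 0.77]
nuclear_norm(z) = 1.51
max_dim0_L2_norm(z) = 0.77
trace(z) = 0.01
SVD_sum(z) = [[-0.08, -0.04, 0.26], [0.14, 0.08, -0.46], [0.16, 0.09, -0.54]] + [[0.04,0.28,0.06], [0.05,0.31,0.06], [-0.02,-0.13,-0.03]] + [[0.17, -0.04, 0.05], [-0.09, 0.02, -0.02], [0.16, -0.03, 0.04]]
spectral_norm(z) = 0.80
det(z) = -0.09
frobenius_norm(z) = 0.95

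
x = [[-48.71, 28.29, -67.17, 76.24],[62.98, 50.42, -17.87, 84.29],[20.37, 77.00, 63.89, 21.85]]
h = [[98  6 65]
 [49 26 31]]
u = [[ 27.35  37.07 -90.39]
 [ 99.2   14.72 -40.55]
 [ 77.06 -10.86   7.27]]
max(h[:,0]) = 98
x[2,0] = 20.37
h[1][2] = 31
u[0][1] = 37.07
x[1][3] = 84.29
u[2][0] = 77.06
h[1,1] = 26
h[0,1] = 6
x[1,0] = 62.98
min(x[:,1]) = 28.29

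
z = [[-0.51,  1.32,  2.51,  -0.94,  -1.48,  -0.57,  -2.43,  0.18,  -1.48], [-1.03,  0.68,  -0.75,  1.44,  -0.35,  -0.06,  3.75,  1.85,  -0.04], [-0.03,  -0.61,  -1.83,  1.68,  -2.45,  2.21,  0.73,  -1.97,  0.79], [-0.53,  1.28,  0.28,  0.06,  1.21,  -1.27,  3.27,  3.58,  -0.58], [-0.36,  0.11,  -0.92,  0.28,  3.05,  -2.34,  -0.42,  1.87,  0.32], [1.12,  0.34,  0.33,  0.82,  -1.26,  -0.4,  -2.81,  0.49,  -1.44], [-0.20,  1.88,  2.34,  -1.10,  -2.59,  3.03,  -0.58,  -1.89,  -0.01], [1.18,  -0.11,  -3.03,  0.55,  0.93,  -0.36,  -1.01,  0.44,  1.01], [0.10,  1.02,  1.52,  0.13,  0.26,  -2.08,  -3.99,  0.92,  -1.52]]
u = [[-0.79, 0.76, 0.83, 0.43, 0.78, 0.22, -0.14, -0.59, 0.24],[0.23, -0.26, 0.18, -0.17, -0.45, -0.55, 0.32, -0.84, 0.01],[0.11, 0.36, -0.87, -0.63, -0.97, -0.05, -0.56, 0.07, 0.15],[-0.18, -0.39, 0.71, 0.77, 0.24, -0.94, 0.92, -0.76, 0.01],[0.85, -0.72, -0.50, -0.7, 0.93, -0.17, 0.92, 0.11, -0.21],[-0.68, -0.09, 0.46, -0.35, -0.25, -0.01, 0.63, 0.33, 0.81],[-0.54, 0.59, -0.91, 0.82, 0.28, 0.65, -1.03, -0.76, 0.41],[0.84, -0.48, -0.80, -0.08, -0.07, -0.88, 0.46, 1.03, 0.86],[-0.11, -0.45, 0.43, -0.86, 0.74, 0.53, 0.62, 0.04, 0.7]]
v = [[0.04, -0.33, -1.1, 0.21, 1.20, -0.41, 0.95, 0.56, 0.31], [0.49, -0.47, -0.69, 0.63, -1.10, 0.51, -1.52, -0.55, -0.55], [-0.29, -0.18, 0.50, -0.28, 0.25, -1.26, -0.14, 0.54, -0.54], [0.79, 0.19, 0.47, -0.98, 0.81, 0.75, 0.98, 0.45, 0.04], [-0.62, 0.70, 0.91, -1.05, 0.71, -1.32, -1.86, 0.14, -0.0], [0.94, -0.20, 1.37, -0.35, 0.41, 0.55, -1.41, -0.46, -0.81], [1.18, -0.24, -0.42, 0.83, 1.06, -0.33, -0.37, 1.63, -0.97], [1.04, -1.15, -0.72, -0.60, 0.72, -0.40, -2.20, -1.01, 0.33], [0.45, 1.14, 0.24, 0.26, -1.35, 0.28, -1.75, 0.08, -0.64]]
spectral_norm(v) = 4.56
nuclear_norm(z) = 30.78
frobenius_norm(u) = 5.32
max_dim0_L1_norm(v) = 11.18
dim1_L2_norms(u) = [1.78, 1.22, 1.61, 1.91, 1.94, 1.42, 2.11, 2.09, 1.69]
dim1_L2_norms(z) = [4.45, 4.67, 4.74, 5.38, 4.43, 3.76, 5.48, 3.76, 5.18]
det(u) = -0.59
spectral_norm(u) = 3.14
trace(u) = 0.47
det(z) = 11.91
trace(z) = -0.61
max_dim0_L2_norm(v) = 4.2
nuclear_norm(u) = 13.33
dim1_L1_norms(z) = [11.42, 9.95, 12.3, 12.06, 9.67, 9.01, 13.62, 8.62, 11.54]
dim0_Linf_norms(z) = [1.18, 1.88, 3.03, 1.68, 3.05, 3.03, 3.99, 3.58, 1.52]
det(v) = -17.40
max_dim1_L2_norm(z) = 5.48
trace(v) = -1.67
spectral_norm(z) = 8.88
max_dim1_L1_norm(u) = 5.99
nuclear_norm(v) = 18.44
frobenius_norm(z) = 14.06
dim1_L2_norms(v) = [2.07, 2.39, 1.64, 2.06, 2.92, 2.5, 2.7, 3.15, 2.65]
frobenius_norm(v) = 7.48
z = u @ v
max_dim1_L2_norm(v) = 3.15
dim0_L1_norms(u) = [4.33, 4.1, 5.69, 4.81, 4.71, 4.0, 5.6, 4.53, 3.4]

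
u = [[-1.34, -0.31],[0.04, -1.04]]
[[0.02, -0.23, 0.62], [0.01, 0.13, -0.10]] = u@[[-0.01, 0.2, -0.48],[-0.01, -0.12, 0.08]]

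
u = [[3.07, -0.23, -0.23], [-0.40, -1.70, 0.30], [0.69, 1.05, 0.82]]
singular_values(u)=[3.19, 2.01, 0.87]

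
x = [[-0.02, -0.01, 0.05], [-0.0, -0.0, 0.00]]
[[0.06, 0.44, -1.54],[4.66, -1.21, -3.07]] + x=[[0.04, 0.43, -1.49], [4.66, -1.21, -3.07]]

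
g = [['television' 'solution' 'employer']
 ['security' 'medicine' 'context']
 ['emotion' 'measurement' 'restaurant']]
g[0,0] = 'television'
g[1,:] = ['security', 'medicine', 'context']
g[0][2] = 'employer'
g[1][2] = 'context'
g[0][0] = 'television'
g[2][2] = 'restaurant'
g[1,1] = 'medicine'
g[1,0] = 'security'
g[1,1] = 'medicine'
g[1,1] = 'medicine'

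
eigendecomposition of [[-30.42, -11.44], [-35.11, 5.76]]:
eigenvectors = [[-0.79, 0.25], [-0.61, -0.97]]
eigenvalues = [-39.33, 14.67]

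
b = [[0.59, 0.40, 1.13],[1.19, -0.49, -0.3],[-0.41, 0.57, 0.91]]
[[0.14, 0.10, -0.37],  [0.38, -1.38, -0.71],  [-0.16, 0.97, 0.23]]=b @ [[0.22,  -0.77,  -0.47],[-0.32,  0.82,  0.45],[0.12,  0.20,  -0.24]]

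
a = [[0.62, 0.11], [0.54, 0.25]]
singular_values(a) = [0.86, 0.11]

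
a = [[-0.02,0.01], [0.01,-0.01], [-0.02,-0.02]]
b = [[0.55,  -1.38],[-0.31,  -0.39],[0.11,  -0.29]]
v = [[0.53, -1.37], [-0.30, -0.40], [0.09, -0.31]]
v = b + a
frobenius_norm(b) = 1.60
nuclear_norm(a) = 0.05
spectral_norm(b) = 1.54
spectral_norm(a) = 0.03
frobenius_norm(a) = 0.04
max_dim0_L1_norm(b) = 2.06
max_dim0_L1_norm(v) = 2.08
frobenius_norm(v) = 1.58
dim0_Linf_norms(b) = [0.55, 1.38]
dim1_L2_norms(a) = [0.02, 0.01, 0.03]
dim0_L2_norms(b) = [0.64, 1.46]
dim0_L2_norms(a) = [0.03, 0.02]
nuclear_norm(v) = 1.95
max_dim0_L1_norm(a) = 0.05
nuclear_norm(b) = 1.97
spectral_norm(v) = 1.53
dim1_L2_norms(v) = [1.47, 0.5, 0.32]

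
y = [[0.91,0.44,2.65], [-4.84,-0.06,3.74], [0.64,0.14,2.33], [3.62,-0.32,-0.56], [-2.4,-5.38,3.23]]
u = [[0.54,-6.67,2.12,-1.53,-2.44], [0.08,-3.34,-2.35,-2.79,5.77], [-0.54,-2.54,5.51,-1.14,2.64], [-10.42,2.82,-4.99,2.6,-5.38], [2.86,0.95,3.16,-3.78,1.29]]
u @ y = [[34.45, 14.55, -25.6], [-9.21, -30.24, 2.44], [4.87, -13.15, 11.07], [-4.0, 22.66, -47.53], [-16.75, -4.09, 24.78]]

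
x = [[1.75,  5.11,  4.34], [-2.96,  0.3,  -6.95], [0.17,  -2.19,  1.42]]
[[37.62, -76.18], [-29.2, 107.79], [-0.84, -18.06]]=x @[[-2.07, -0.85],[3.62, -1.69],[5.24, -15.22]]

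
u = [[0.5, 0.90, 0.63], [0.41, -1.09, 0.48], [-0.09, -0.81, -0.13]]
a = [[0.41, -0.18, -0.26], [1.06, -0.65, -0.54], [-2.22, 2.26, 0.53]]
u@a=[[-0.24, 0.75, -0.28], [-2.05, 1.72, 0.74], [-0.61, 0.25, 0.39]]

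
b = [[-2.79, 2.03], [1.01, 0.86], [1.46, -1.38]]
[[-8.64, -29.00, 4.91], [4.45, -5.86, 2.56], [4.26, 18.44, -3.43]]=b @ [[3.7,  2.93,  0.22], [0.83,  -10.26,  2.72]]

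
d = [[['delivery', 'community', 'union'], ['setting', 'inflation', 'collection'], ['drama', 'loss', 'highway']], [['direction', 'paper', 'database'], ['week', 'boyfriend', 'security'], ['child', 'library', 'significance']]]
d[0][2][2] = 'highway'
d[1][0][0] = 'direction'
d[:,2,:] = [['drama', 'loss', 'highway'], ['child', 'library', 'significance']]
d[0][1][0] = 'setting'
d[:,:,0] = [['delivery', 'setting', 'drama'], ['direction', 'week', 'child']]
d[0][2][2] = 'highway'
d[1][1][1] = 'boyfriend'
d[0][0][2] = 'union'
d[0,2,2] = 'highway'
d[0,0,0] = 'delivery'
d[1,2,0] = 'child'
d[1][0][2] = 'database'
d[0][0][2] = 'union'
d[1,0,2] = 'database'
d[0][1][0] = 'setting'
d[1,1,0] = 'week'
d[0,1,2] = 'collection'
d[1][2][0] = 'child'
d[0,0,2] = 'union'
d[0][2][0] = 'drama'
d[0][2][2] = 'highway'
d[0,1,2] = 'collection'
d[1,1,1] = 'boyfriend'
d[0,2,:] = ['drama', 'loss', 'highway']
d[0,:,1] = ['community', 'inflation', 'loss']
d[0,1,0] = 'setting'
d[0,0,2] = 'union'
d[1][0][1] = 'paper'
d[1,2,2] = 'significance'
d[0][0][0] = 'delivery'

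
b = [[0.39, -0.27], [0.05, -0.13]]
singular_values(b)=[0.49, 0.08]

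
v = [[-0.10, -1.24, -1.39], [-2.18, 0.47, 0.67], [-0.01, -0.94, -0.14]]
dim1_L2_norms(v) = [1.87, 2.33, 0.95]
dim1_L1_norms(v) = [2.73, 3.32, 1.09]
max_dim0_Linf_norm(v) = 2.18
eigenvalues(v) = [(-1.79+0j), (1.01+0.63j), (1.01-0.63j)]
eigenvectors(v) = [[(-0.72+0j),-0.33-0.14j,(-0.33+0.14j)], [-0.60+0.00j,0.76+0.00j,(0.76-0j)], [-0.35+0.00j,-0.47+0.26j,-0.47-0.26j]]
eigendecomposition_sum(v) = [[(-0.95+0j), -0.73+0.00j, (-0.5+0j)], [(-0.78+0j), -0.60+0.00j, -0.41+0.00j], [(-0.45+0j), (-0.35+0j), (-0.24+0j)]] + [[0.42-0.15j, -0.26-0.05j, (-0.44+0.39j)], [(-0.7+0.63j), (0.54-0.11j), (0.54-1.13j)], [(0.22-0.64j), -0.30+0.26j, (0.05+0.89j)]] + [[(0.42+0.15j), (-0.26+0.05j), -0.44-0.39j], [-0.70-0.63j, (0.54+0.11j), 0.54+1.13j], [(0.22+0.64j), -0.30-0.26j, 0.05-0.89j]]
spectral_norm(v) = 2.51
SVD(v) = [[0.49, 0.78, -0.4], [-0.85, 0.53, -0.01], [0.20, 0.34, 0.92]] @ diag([2.5087932314223966, 1.7872140042511562, 0.5630476223000309]) @ [[0.72, -0.48, -0.51], [-0.69, -0.58, -0.43], [0.09, -0.66, 0.74]]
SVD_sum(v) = [[0.88,-0.59,-0.62], [-1.52,1.02,1.08], [0.37,-0.24,-0.26]] + [[-0.96, -0.80, -0.60], [-0.66, -0.55, -0.41], [-0.42, -0.35, -0.26]] + [[-0.02, 0.15, -0.17], [-0.00, 0.0, -0.00], [0.05, -0.34, 0.38]]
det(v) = -2.52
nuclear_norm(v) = 4.86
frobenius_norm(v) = 3.13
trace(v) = 0.23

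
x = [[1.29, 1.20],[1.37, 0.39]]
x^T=[[1.29,  1.37], [1.20,  0.39]]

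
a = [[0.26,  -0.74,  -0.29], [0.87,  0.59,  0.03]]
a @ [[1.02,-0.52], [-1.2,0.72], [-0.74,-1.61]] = [[1.37, -0.20], [0.16, -0.08]]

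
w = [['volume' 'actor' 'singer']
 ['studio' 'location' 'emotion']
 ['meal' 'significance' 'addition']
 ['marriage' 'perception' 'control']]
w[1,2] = 'emotion'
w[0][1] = 'actor'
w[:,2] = ['singer', 'emotion', 'addition', 'control']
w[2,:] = ['meal', 'significance', 'addition']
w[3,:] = ['marriage', 'perception', 'control']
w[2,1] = 'significance'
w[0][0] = 'volume'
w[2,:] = ['meal', 'significance', 'addition']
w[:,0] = ['volume', 'studio', 'meal', 'marriage']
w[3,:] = ['marriage', 'perception', 'control']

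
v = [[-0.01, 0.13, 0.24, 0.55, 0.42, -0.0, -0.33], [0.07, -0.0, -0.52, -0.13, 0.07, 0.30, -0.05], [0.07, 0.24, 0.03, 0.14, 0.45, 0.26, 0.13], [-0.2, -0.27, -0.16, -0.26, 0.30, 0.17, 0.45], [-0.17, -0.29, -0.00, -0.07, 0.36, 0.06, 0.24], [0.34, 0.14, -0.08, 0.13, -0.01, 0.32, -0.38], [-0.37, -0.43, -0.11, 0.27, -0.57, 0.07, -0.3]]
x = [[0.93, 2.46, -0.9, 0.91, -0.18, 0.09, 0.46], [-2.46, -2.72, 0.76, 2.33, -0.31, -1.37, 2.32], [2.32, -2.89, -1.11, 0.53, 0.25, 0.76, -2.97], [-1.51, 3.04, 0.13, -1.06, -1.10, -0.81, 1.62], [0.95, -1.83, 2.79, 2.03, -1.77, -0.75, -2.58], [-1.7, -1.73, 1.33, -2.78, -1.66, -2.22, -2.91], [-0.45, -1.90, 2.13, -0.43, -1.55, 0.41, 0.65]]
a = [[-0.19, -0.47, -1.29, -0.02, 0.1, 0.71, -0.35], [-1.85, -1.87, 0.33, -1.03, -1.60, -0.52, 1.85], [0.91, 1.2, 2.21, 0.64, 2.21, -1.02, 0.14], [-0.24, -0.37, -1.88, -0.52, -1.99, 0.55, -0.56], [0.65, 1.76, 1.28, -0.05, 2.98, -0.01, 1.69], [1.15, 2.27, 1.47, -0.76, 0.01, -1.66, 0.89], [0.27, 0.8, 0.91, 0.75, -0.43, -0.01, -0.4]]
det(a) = 0.01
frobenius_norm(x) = 12.13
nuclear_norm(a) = 16.18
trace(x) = -7.30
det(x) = 281.53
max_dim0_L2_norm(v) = 0.96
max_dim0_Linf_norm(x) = 3.04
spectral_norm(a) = 6.74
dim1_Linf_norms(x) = [2.46, 2.72, 2.97, 3.04, 2.79, 2.91, 2.13]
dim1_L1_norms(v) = [1.68, 1.14, 1.32, 1.81, 1.19, 1.4, 2.12]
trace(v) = 0.14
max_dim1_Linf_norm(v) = 0.57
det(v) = 0.00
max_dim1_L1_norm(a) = 9.05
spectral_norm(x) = 7.84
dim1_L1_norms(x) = [5.93, 12.27, 10.83, 9.27, 12.7, 14.33, 7.52]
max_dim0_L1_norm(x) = 16.57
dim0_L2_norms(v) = [0.58, 0.66, 0.61, 0.71, 0.96, 0.55, 0.79]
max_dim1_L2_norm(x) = 5.62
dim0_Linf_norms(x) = [2.46, 3.04, 2.79, 2.78, 1.77, 2.22, 2.97]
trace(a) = 0.55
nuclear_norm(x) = 26.44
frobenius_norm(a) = 8.43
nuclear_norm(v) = 4.05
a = x @ v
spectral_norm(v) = 1.10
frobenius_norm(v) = 1.87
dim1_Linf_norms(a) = [1.29, 1.87, 2.21, 1.99, 2.98, 2.27, 0.91]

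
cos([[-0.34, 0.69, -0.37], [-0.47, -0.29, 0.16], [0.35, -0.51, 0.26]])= [[1.17, 0.13, -0.07],[-0.18, 1.16, -0.09],[-0.11, -0.14, 1.08]]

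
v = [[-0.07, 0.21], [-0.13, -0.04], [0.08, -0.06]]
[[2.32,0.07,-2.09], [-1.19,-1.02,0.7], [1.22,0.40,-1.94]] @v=[[-0.34, 0.61], [0.27, -0.25], [-0.29, 0.36]]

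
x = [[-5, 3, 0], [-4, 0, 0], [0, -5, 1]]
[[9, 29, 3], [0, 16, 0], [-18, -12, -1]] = x@[[0, -4, 0], [3, 3, 1], [-3, 3, 4]]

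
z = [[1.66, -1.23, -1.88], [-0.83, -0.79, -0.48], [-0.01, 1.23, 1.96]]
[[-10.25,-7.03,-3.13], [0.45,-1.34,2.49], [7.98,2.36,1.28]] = z @ [[-1.64, -2.70, -1.26], [-2.13, 6.15, -3.59], [5.4, -2.67, 2.9]]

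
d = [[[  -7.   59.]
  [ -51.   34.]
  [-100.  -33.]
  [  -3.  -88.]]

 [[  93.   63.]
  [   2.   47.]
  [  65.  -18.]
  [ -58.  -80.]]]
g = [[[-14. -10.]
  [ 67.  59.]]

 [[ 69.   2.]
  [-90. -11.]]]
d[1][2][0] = 65.0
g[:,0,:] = [[-14.0, -10.0], [69.0, 2.0]]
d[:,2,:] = [[-100.0, -33.0], [65.0, -18.0]]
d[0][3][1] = -88.0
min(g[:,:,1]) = -11.0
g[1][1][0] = -90.0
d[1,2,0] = 65.0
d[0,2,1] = -33.0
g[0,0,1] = -10.0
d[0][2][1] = -33.0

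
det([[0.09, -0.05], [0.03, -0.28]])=-0.024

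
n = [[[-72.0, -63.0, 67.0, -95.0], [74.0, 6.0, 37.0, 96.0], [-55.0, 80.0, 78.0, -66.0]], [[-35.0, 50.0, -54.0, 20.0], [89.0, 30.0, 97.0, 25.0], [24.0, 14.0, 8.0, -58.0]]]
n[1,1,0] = 89.0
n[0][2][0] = -55.0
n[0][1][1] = 6.0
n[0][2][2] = 78.0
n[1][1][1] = 30.0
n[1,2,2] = 8.0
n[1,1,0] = 89.0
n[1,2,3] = -58.0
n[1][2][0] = 24.0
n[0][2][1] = 80.0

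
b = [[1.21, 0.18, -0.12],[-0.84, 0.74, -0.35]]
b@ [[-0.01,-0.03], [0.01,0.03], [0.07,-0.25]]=[[-0.02, -0.0], [-0.01, 0.13]]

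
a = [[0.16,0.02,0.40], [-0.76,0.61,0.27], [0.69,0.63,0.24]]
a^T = [[0.16, -0.76, 0.69], [0.02, 0.61, 0.63], [0.40, 0.27, 0.24]]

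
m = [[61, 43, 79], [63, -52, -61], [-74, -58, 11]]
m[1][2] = -61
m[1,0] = 63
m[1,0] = 63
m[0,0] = 61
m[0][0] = 61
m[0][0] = 61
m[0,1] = 43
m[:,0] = [61, 63, -74]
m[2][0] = -74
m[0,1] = 43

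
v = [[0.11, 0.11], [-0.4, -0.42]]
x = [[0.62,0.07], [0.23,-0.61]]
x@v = [[0.04, 0.04], [0.27, 0.28]]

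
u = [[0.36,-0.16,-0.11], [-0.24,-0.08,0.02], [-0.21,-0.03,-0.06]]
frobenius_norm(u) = 0.53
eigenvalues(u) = [0.47, -0.18, -0.07]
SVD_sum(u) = [[0.38, -0.06, -0.06], [-0.22, 0.04, 0.03], [-0.19, 0.03, 0.03]] + [[-0.02, -0.10, -0.05],[-0.02, -0.1, -0.05],[-0.02, -0.08, -0.05]] + [[0.0, -0.0, 0.0], [0.0, -0.02, 0.04], [-0.00, 0.02, -0.04]]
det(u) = 0.01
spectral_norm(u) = 0.49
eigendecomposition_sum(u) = [[0.39, -0.11, -0.09], [-0.18, 0.05, 0.04], [-0.14, 0.04, 0.03]] + [[-0.03,-0.06,-0.02], [-0.06,-0.11,-0.04], [-0.07,-0.12,-0.04]] + [[0.00, 0.01, -0.00], [-0.00, -0.02, 0.02], [0.01, 0.05, -0.05]]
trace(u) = 0.22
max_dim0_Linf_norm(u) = 0.36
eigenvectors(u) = [[-0.86, 0.33, 0.09],[0.39, 0.62, -0.38],[0.32, 0.71, 0.92]]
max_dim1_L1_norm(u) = 0.63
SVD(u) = [[-0.80, -0.6, -0.01], [0.46, -0.6, -0.66], [0.39, -0.53, 0.75]] @ diag([0.49149241777087666, 0.18558806292563979, 0.06551544988204622]) @ [[-0.98, 0.16, 0.15], [0.21, 0.86, 0.46], [-0.05, 0.48, -0.87]]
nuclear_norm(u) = 0.74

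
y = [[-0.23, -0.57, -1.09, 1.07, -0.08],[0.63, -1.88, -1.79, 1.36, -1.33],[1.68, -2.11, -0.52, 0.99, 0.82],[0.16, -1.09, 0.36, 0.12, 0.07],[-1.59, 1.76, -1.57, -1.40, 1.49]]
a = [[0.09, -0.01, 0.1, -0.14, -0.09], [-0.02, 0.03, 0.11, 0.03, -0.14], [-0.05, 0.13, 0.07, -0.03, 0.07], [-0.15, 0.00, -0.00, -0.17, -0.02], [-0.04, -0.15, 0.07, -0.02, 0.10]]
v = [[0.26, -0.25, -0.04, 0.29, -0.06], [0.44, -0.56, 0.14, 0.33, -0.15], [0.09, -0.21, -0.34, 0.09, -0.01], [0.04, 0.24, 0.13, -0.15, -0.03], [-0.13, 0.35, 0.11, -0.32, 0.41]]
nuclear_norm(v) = 2.13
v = a @ y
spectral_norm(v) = 1.12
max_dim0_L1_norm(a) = 0.42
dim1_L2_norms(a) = [0.21, 0.18, 0.17, 0.23, 0.2]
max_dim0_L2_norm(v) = 0.77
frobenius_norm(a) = 0.45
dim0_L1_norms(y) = [4.29, 7.41, 5.33, 4.94, 3.79]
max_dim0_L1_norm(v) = 1.61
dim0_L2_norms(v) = [0.54, 0.77, 0.41, 0.57, 0.44]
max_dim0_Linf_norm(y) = 2.11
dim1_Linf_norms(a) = [0.14, 0.14, 0.13, 0.17, 0.15]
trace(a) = 0.12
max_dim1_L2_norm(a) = 0.23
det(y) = -11.53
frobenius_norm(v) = 1.26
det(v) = -0.00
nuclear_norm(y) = 10.94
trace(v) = -0.38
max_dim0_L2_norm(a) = 0.23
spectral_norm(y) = 4.89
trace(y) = -1.02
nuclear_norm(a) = 0.97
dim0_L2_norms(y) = [2.41, 3.55, 2.69, 2.44, 2.16]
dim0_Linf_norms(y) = [1.68, 2.11, 1.79, 1.4, 1.49]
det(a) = 0.00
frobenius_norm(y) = 6.03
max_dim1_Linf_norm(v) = 0.56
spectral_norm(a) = 0.26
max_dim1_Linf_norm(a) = 0.17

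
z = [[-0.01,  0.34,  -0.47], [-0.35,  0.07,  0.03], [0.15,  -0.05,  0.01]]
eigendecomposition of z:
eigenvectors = [[-0.75+0.00j, (-0.75-0j), 0.21+0.00j],[-0.03-0.60j, -0.03+0.60j, 0.79+0.00j],[0.05+0.26j, (0.05-0.26j), 0.57+0.00j]]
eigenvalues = [(0.04+0.44j), (0.04-0.44j), (-0+0j)]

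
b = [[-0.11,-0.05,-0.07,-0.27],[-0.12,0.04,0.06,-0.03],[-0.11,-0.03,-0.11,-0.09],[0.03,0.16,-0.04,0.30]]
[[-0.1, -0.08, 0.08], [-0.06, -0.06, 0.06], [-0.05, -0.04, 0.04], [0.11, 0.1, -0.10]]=b@[[0.46, 0.41, -0.40], [0.21, 0.19, -0.19], [-0.21, -0.19, 0.19], [0.18, 0.16, -0.16]]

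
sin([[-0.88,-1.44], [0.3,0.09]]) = [[-0.89,  -1.37], [0.29,  0.04]]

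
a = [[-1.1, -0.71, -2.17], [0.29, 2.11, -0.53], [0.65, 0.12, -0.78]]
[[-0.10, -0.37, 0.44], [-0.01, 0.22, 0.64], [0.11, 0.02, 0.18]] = a @ [[0.15, 0.11, -0.07], [-0.03, 0.11, 0.25], [-0.02, 0.08, -0.25]]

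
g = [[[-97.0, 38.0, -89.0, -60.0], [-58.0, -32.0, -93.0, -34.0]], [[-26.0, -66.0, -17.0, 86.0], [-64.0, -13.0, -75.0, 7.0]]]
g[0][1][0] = -58.0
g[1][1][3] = 7.0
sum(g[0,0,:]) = -208.0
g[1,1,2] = -75.0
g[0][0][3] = -60.0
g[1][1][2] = -75.0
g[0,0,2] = -89.0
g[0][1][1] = -32.0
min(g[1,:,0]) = -64.0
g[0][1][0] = -58.0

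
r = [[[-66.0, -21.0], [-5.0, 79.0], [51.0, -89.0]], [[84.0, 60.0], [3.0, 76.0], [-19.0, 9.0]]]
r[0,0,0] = -66.0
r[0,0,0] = -66.0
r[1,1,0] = 3.0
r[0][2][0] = 51.0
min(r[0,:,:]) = -89.0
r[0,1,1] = 79.0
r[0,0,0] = -66.0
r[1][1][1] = 76.0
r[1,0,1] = 60.0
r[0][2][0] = 51.0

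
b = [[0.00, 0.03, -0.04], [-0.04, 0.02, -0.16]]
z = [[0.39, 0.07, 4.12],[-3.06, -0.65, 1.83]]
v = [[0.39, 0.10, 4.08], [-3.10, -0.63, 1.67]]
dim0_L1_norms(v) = [3.49, 0.73, 5.75]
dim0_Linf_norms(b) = [0.04, 0.03, 0.16]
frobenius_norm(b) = 0.17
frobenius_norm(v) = 5.44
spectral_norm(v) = 4.55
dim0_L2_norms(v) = [3.12, 0.64, 4.41]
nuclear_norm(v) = 7.53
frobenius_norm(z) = 5.50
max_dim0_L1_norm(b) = 0.2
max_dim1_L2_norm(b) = 0.17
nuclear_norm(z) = 7.58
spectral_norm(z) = 4.66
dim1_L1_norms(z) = [4.58, 5.54]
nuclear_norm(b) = 0.20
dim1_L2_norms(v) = [4.1, 3.58]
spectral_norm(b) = 0.17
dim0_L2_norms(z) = [3.08, 0.65, 4.51]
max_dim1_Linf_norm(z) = 4.12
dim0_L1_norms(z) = [3.45, 0.72, 5.95]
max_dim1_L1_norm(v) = 5.4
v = z + b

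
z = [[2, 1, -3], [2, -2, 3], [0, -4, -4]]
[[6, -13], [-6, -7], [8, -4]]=z@ [[0, -5], [0, 0], [-2, 1]]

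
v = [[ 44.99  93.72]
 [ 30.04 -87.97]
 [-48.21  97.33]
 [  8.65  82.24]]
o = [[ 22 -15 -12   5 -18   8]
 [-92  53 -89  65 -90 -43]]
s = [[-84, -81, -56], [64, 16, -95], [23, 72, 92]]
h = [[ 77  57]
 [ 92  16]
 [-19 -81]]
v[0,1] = 93.72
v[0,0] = 44.99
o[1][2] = -89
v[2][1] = 97.33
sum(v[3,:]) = 90.89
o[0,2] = -12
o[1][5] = -43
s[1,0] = 64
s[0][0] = -84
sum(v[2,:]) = 49.12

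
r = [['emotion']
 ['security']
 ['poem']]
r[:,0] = ['emotion', 'security', 'poem']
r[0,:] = ['emotion']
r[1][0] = 'security'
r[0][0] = 'emotion'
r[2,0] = 'poem'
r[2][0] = 'poem'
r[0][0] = 'emotion'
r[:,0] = ['emotion', 'security', 'poem']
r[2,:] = ['poem']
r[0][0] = 'emotion'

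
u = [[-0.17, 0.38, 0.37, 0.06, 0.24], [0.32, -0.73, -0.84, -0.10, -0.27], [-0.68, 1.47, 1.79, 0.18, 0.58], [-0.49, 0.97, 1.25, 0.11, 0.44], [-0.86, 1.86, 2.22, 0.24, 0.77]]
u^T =[[-0.17, 0.32, -0.68, -0.49, -0.86], [0.38, -0.73, 1.47, 0.97, 1.86], [0.37, -0.84, 1.79, 1.25, 2.22], [0.06, -0.10, 0.18, 0.11, 0.24], [0.24, -0.27, 0.58, 0.44, 0.77]]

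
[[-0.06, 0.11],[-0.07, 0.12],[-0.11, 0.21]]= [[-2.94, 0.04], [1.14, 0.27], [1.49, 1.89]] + [[2.88,0.07], [-1.21,-0.15], [-1.60,-1.68]]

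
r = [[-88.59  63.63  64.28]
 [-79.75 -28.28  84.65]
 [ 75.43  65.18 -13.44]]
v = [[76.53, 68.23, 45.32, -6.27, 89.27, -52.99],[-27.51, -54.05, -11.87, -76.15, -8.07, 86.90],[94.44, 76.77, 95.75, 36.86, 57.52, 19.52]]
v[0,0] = 76.53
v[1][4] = -8.07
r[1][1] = -28.28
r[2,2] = -13.44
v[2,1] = 76.77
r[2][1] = 65.18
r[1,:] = [-79.75, -28.28, 84.65]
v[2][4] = 57.52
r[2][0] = 75.43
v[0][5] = -52.99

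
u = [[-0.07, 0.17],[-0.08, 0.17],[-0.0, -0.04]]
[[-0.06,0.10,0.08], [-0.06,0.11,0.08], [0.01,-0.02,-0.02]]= u @ [[0.41, -0.11, 0.06], [-0.16, 0.57, 0.52]]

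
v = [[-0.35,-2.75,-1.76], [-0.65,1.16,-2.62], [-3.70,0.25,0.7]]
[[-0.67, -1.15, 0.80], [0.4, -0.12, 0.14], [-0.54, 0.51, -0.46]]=v @[[0.15, -0.08, 0.08], [0.27, 0.3, -0.2], [-0.07, 0.20, -0.16]]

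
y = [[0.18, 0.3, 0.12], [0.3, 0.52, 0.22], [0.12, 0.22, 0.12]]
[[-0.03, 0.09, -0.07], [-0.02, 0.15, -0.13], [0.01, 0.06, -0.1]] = y@[[-1.82, 0.87, -0.18], [0.85, -0.30, 0.50], [0.38, 0.22, -1.54]]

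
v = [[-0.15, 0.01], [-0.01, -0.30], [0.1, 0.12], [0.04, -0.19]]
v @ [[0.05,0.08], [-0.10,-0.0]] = [[-0.01, -0.01], [0.03, -0.00], [-0.01, 0.01], [0.02, 0.0]]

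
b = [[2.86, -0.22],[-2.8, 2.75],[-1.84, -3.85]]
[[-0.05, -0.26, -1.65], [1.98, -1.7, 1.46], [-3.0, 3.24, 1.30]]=b@ [[0.04, -0.15, -0.58], [0.76, -0.77, -0.06]]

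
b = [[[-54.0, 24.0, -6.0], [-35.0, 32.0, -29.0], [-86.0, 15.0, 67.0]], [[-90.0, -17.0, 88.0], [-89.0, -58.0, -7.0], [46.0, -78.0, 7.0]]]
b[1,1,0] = -89.0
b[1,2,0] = 46.0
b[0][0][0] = -54.0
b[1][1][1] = -58.0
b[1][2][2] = 7.0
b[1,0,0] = -90.0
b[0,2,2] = 67.0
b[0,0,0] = -54.0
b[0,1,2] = -29.0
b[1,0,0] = -90.0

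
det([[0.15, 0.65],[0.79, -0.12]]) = -0.532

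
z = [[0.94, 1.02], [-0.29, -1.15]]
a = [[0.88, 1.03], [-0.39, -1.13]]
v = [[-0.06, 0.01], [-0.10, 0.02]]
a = z + v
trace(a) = -0.25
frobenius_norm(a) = 1.81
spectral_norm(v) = 0.12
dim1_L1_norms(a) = [1.91, 1.52]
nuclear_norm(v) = 0.12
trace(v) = -0.04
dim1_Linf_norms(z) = [1.02, 1.15]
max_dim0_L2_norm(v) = 0.12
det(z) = -0.79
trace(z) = -0.21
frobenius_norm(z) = 1.82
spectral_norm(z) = 1.77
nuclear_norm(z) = 2.21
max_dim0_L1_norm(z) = 2.17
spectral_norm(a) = 1.78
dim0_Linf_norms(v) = [0.1, 0.02]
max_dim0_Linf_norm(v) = 0.1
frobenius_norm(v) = 0.12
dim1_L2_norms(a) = [1.35, 1.2]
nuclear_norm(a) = 2.11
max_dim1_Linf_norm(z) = 1.15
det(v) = -0.00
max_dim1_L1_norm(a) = 1.91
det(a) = -0.59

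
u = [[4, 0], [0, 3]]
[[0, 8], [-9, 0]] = u@[[0, 2], [-3, 0]]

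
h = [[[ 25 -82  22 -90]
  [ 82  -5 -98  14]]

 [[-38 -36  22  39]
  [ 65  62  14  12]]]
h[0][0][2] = 22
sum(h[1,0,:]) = -13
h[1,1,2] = 14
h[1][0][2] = 22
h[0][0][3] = -90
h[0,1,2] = -98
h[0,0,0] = 25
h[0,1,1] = -5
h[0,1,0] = 82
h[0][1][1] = -5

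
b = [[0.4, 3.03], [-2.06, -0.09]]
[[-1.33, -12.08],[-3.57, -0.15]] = b @ [[1.76, 0.25], [-0.67, -4.02]]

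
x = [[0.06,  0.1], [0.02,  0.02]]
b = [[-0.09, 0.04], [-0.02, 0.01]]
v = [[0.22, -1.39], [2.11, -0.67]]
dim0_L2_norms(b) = [0.09, 0.04]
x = b @ v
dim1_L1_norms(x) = [0.16, 0.04]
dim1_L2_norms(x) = [0.12, 0.03]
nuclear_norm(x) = 0.13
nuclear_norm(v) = 3.53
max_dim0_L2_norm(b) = 0.09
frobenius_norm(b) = 0.10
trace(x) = 0.08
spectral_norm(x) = 0.12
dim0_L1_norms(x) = [0.08, 0.12]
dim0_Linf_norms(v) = [2.11, 1.39]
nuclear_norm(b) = 0.10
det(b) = -0.00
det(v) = 2.79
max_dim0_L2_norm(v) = 2.12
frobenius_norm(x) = 0.12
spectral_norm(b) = 0.10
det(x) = -0.00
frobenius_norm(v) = 2.62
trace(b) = -0.08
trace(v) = -0.45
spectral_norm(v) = 2.34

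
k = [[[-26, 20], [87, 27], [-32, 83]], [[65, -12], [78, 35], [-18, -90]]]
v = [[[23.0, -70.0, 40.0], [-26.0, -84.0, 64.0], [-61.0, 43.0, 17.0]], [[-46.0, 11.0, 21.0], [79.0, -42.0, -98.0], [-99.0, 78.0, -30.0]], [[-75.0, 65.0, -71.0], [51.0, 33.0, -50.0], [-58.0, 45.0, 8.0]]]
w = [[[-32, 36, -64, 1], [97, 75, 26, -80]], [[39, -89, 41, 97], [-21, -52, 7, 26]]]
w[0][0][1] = 36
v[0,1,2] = 64.0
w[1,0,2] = 41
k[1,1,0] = 78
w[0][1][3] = -80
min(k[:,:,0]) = -32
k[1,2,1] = -90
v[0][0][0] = 23.0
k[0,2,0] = -32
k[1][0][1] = -12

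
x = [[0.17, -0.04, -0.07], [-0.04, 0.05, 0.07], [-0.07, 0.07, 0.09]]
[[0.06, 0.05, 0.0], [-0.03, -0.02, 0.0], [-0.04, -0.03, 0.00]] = x @ [[0.24, 0.19, 0.02], [0.04, 0.12, -0.11], [-0.33, -0.3, 0.11]]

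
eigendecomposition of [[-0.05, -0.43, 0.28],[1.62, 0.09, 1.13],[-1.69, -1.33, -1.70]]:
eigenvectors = [[-0.04-0.32j, (-0.04+0.32j), -0.56+0.00j], [(-0.55-0.29j), (-0.55+0.29j), -0.04+0.00j], [0.71+0.00j, (0.71-0j), (0.83+0j)]]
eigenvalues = [(-0.59+1.3j), (-0.59-1.3j), (-0.49+0j)]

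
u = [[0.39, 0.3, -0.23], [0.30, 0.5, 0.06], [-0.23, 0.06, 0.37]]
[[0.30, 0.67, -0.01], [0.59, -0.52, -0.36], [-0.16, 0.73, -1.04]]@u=[[0.32,0.42,-0.03],[0.16,-0.1,-0.30],[0.4,0.25,-0.30]]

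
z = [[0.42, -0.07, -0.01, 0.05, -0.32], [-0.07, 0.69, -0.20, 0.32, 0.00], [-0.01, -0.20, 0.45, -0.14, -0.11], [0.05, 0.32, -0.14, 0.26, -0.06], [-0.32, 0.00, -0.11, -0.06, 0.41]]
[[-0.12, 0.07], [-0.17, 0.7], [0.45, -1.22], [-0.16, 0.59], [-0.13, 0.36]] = z @ [[-0.94, 0.85],[-0.02, -0.21],[0.66, -1.97],[-0.28, 1.61],[-0.92, 1.26]]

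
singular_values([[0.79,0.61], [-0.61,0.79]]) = [1.0, 1.0]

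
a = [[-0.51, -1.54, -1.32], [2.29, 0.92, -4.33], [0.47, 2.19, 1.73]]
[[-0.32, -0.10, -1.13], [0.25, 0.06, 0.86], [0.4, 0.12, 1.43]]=a @ [[0.16, 0.05, 0.58], [0.11, 0.03, 0.38], [0.05, 0.02, 0.19]]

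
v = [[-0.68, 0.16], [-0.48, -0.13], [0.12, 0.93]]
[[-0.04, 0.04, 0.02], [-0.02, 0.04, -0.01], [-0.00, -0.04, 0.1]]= v @ [[0.05, -0.07, -0.00],  [-0.01, -0.03, 0.11]]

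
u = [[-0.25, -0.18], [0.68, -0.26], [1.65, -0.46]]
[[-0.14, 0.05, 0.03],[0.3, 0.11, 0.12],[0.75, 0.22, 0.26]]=u @ [[0.48, 0.04, 0.08], [0.09, -0.33, -0.27]]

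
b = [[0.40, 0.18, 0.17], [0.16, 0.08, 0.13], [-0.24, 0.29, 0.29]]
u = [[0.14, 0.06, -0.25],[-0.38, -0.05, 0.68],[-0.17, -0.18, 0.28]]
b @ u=[[-0.04, -0.02, 0.07],[-0.03, -0.02, 0.05],[-0.19, -0.08, 0.34]]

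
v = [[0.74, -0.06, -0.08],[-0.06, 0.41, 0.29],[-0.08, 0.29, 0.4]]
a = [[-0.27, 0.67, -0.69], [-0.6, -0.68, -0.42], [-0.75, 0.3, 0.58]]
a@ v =[[-0.18,0.09,-0.06], [-0.37,-0.36,-0.32], [-0.62,0.34,0.38]]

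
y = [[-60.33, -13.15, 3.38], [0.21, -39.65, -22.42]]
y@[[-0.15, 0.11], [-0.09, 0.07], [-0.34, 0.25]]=[[9.08, -6.71],[11.16, -8.36]]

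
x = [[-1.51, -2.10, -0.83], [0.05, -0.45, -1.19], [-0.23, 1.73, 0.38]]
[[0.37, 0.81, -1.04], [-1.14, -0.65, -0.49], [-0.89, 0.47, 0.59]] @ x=[[-0.28, -2.94, -1.67], [1.80, 1.84, 1.53], [1.23, 2.68, 0.40]]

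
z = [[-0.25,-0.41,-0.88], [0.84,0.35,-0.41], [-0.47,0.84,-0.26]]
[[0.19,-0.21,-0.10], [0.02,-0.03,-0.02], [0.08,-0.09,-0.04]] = z @ [[-0.07, 0.07, 0.03], [-0.0, 0.0, 0.00], [-0.20, 0.22, 0.1]]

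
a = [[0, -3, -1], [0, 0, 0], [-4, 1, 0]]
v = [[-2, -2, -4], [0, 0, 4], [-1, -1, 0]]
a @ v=[[1, 1, -12], [0, 0, 0], [8, 8, 20]]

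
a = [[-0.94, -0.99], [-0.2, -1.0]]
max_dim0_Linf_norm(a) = 1.0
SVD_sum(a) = [[-0.72,-1.13],[-0.51,-0.8]] + [[-0.22, 0.14], [0.31, -0.2]]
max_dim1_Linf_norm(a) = 1.0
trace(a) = -1.94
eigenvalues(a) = [-0.52, -1.42]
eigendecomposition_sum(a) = [[-0.28,0.58], [0.12,-0.24]] + [[-0.66, -1.57], [-0.32, -0.76]]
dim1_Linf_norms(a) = [0.99, 1.0]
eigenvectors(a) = [[0.92, 0.90], [-0.39, 0.43]]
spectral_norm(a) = 1.64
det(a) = 0.74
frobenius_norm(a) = 1.70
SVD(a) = [[-0.82, -0.58], [-0.58, 0.82]] @ diag([1.6430976959706538, 0.45158605104224564]) @ [[0.54, 0.84], [0.84, -0.54]]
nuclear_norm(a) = 2.09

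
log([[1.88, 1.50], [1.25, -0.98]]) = [[0.82+0.44j, (0.18-1.19j)],[(0.15-0.99j), 0.49+2.71j]]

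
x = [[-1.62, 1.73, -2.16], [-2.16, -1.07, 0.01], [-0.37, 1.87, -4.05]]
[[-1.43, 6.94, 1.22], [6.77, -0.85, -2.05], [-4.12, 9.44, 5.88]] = x @ [[-1.86, -0.46, 1.14], [-2.57, 1.71, -0.40], [0.0, -1.5, -1.74]]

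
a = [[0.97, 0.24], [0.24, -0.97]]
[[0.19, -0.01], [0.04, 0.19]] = a @ [[0.19,0.04], [0.01,-0.19]]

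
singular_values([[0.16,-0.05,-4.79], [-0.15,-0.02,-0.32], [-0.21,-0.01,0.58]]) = [4.84, 0.25, 0.0]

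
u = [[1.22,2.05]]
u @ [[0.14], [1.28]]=[[2.79]]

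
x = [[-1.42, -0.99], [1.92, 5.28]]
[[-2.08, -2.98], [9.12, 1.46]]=x@[[0.35,2.55], [1.60,-0.65]]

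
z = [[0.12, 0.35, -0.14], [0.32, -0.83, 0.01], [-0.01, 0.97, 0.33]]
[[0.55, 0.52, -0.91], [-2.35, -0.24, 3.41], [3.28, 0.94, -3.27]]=z @ [[-0.57, 1.71, 2.02], [2.64, 0.95, -3.33], [2.17, 0.11, -0.07]]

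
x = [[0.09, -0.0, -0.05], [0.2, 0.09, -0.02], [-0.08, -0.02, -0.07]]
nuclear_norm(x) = 0.37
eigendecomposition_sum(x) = [[0.07, 0.01, -0.02],  [0.37, 0.04, -0.09],  [-0.07, -0.01, 0.02]] + [[0.02, -0.01, -0.01], [-0.17, 0.05, 0.06], [0.01, -0.0, -0.00]] + [[-0.01, -0.0, -0.02], [0.01, 0.0, 0.02], [-0.03, -0.01, -0.08]]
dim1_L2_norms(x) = [0.1, 0.22, 0.11]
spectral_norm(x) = 0.25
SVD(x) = [[-0.35, 0.55, -0.76], [-0.88, 0.08, 0.46], [0.31, 0.83, 0.46]] @ diag([0.24873637904960877, 0.08780508160836797, 0.03493538866303315]) @ [[-0.94, -0.34, 0.05], [-0.02, -0.11, -0.99], [-0.35, 0.93, -0.10]]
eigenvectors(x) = [[-0.19, -0.13, 0.26],  [-0.97, 0.99, -0.19],  [0.17, -0.07, 0.95]]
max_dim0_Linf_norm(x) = 0.2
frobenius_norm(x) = 0.27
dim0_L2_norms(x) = [0.23, 0.09, 0.09]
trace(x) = 0.11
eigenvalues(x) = [0.13, 0.06, -0.09]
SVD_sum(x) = [[0.08, 0.03, -0.00], [0.21, 0.08, -0.01], [-0.07, -0.03, 0.0]] + [[-0.0, -0.01, -0.05], [-0.0, -0.0, -0.01], [-0.0, -0.01, -0.07]] + [[0.01, -0.02, 0.0], [-0.01, 0.02, -0.00], [-0.01, 0.01, -0.00]]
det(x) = -0.00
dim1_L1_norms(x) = [0.14, 0.31, 0.17]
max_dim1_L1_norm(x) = 0.31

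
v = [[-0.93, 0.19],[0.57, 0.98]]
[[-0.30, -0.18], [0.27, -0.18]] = v @ [[0.34, 0.14], [0.08, -0.27]]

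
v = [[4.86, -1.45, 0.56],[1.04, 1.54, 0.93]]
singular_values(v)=[5.15, 1.95]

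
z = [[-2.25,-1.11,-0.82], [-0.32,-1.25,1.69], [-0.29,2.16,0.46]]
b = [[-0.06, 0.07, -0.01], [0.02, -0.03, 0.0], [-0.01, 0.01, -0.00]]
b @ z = [[0.12,-0.04,0.16],[-0.04,0.02,-0.07],[0.02,-0.0,0.03]]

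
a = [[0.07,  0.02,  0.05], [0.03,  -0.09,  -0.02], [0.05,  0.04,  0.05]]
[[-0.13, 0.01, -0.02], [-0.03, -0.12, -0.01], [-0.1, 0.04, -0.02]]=a @ [[-1.40,-0.51,0.09],[-0.05,0.99,0.33],[-0.53,0.58,-0.69]]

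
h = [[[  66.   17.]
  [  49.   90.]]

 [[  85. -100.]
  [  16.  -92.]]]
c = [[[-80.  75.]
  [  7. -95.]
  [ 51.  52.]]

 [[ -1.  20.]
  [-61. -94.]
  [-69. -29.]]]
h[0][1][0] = 49.0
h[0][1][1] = 90.0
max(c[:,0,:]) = 75.0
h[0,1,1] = 90.0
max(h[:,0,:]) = 85.0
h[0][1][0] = 49.0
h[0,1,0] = 49.0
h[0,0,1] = 17.0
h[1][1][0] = 16.0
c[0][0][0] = -80.0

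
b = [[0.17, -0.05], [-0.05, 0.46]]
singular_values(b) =[0.47, 0.16]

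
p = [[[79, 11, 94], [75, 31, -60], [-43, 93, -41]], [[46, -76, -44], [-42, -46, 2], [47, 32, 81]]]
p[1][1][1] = -46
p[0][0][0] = 79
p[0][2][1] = 93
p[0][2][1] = 93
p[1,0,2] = -44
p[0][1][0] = 75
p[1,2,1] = 32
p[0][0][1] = 11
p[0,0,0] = 79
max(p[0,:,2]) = 94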